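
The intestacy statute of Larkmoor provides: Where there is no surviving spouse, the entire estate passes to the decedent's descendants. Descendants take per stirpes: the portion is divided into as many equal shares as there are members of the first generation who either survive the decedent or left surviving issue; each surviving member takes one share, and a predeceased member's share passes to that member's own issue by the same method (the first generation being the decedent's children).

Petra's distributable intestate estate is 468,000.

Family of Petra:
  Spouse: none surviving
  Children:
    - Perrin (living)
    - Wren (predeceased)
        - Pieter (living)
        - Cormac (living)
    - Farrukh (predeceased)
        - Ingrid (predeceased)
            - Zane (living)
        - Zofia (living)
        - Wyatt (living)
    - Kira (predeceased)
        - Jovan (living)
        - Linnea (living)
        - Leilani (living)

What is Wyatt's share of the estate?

Wyatt receives 39,000.

The entire 468,000 passes to the descendants.
That amount (468,000) is divided into 4 shares of 117,000: Perrin takes 117,000; Wren's 117,000 share passes to Wren's issue; Farrukh's 117,000 share passes to Farrukh's issue; Kira's 117,000 share passes to Kira's issue.
Wren's share (117,000) is divided into 2 shares of 58,500: Pieter and Cormac each take 58,500.
Farrukh's share (117,000) is divided into 3 shares of 39,000: Zofia and Wyatt each take 39,000; Ingrid's 39,000 share passes to Ingrid's issue.
Ingrid's share (39,000) passes entirely to Zane.
Kira's share (117,000) is divided into 3 shares of 39,000: Jovan, Linnea, and Leilani each take 39,000.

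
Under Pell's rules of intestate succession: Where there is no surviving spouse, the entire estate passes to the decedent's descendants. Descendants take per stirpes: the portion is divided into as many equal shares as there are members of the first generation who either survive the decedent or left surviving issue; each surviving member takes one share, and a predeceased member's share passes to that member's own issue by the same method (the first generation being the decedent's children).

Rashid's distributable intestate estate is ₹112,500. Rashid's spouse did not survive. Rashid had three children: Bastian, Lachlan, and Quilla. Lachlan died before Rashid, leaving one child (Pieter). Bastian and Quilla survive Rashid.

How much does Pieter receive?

Pieter receives ₹37,500.

The entire ₹112,500 passes to the descendants.
That amount (₹112,500) is divided into 3 shares of ₹37,500: Bastian and Quilla each take ₹37,500; Lachlan's ₹37,500 share passes to Lachlan's issue.
Lachlan's share (₹37,500) passes entirely to Pieter.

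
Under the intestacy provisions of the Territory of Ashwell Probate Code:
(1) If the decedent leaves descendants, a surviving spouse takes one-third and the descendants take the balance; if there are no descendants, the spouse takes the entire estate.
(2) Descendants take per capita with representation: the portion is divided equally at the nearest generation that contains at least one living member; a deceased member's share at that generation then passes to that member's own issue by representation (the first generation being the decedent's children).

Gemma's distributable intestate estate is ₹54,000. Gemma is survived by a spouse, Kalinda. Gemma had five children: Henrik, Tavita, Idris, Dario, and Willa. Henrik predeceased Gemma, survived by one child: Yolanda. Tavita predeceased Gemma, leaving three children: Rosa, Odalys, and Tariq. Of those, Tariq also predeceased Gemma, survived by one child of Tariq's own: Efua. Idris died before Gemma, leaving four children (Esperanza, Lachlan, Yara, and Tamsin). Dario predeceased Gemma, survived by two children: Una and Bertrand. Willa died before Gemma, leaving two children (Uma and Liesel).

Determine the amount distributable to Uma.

Uma receives ₹3,000.

Kalinda takes one-third of ₹54,000 = ₹18,000. The remaining ₹36,000 passes to the descendants.
No child survives, so the initial division is made at the grandchildren's generation.
The descendants' portion (₹36,000) is divided into 12 shares of ₹3,000: Yolanda, Rosa, Odalys, Esperanza, Lachlan, Yara, Tamsin, Una, Bertrand, Uma, and Liesel each take ₹3,000; Tariq's ₹3,000 share passes to Tariq's issue.
Tariq's share (₹3,000) passes entirely to Efua.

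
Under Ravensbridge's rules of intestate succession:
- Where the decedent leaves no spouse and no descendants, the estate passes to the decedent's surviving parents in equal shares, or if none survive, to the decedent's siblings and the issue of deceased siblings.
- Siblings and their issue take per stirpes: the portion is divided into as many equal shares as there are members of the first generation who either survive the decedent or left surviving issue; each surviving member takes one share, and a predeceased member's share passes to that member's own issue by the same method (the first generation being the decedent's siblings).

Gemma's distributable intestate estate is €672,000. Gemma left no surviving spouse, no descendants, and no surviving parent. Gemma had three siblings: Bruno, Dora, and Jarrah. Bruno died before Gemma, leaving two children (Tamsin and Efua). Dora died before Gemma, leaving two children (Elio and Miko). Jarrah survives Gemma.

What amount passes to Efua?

Efua receives €112,000.

The entire €672,000 passes to the siblings and their issue.
That amount (€672,000) is divided into 3 shares of €224,000: Jarrah takes €224,000; Bruno's €224,000 share passes to Bruno's issue; Dora's €224,000 share passes to Dora's issue.
Bruno's share (€224,000) is divided into 2 shares of €112,000: Tamsin and Efua each take €112,000.
Dora's share (€224,000) is divided into 2 shares of €112,000: Elio and Miko each take €112,000.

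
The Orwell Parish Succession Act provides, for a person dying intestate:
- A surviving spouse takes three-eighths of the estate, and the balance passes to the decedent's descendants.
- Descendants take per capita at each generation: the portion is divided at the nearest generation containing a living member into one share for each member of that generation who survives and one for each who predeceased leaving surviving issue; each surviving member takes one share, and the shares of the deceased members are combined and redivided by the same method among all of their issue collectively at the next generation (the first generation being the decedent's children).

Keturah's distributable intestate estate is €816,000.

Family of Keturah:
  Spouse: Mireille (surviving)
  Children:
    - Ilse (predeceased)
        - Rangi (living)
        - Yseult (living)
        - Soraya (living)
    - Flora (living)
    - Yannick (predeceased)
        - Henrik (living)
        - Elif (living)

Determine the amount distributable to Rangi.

Rangi receives €68,000.

Mireille takes three-eighths of €816,000 = €306,000. The remaining €510,000 passes to the descendants.
The descendants' portion (€510,000) is divided at the children's generation into 3 shares of €170,000. Flora takes €170,000. The 2 shares of the deceased (Ilse and Yannick) are combined into a pool of €340,000.
That pool (€340,000) is divided at the grandchildren's generation equally among Rangi, Yseult, Soraya, Henrik, and Elif: €68,000 each.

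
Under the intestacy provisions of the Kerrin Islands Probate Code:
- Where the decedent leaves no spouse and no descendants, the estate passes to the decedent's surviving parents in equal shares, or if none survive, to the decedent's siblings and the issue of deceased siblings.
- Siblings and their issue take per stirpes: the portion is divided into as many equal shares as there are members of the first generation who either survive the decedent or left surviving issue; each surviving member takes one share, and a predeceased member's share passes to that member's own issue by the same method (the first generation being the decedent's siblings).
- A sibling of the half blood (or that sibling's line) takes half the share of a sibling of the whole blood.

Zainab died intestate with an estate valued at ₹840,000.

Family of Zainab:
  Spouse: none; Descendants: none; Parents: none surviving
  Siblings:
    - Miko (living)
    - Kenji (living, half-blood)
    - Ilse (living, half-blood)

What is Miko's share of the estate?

Miko receives ₹420,000.

The entire ₹840,000 passes to the siblings and their issue.
Counting each half-blood sibling's line as half a unit, there are 2 units in ₹840,000, so one unit is ₹420,000. Whole-blood lines (Miko) take ₹420,000 each; half-blood lines (Kenji and Ilse) take ₹210,000 each.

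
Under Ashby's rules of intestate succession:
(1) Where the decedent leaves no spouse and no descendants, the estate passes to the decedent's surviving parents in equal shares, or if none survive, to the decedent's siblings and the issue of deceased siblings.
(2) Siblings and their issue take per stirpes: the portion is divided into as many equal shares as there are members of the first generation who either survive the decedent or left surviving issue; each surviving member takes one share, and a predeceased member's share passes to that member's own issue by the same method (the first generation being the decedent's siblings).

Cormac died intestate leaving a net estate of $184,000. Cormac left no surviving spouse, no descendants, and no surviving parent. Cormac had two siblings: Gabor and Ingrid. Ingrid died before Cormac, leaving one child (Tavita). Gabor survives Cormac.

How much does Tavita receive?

The entire $184,000 passes to the siblings and their issue.
That amount ($184,000) is divided into 2 shares of $92,000: Gabor takes $92,000; Ingrid's $92,000 share passes to Ingrid's issue.
Ingrid's share ($92,000) passes entirely to Tavita.

Tavita receives $92,000.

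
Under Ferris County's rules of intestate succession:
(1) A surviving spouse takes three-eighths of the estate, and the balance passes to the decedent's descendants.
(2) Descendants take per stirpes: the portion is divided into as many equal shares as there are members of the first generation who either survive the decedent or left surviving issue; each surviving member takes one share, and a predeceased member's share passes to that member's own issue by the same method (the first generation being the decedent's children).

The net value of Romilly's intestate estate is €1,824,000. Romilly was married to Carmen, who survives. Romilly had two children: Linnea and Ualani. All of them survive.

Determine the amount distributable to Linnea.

Carmen takes three-eighths of €1,824,000 = €684,000. The remaining €1,140,000 passes to the descendants.
The descendants' portion (€1,140,000) is divided into 2 shares of €570,000: Linnea and Ualani each take €570,000.

Linnea receives €570,000.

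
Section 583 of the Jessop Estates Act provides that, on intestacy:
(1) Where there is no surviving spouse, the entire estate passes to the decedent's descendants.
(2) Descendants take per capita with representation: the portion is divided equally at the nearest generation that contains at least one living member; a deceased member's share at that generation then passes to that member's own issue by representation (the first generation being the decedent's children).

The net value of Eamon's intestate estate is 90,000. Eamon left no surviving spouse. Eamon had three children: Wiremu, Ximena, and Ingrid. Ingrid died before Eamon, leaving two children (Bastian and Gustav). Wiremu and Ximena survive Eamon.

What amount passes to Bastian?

Bastian receives 15,000.

The entire 90,000 passes to the descendants.
That amount (90,000) is divided into 3 shares of 30,000: Wiremu and Ximena each take 30,000; Ingrid's 30,000 share passes to Ingrid's issue.
Ingrid's share (30,000) is divided into 2 shares of 15,000: Bastian and Gustav each take 15,000.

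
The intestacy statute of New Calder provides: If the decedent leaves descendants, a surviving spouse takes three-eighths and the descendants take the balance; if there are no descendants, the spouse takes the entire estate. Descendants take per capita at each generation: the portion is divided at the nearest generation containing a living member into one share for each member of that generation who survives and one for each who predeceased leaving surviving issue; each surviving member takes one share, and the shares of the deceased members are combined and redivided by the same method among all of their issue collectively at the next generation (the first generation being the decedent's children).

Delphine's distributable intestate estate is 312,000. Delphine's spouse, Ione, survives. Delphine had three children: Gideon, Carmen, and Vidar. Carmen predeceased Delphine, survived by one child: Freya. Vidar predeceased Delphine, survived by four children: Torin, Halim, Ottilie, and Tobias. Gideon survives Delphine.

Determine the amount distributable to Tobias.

Tobias receives 26,000.

Ione takes three-eighths of 312,000 = 117,000. The remaining 195,000 passes to the descendants.
The descendants' portion (195,000) is divided at the children's generation into 3 shares of 65,000. Gideon takes 65,000. The 2 shares of the deceased (Carmen and Vidar) are combined into a pool of 130,000.
That pool (130,000) is divided at the grandchildren's generation equally among Freya, Torin, Halim, Ottilie, and Tobias: 26,000 each.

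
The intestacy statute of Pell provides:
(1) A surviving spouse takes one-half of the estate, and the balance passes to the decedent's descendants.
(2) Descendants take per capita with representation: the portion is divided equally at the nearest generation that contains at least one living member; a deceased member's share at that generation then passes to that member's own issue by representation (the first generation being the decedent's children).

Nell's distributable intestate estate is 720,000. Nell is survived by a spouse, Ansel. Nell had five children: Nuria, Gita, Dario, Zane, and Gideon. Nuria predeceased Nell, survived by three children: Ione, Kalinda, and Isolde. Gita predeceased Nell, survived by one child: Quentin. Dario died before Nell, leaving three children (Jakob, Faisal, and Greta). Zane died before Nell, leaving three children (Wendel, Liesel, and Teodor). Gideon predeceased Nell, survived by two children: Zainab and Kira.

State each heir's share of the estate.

Ansel: 360,000; Ione: 30,000; Kalinda: 30,000; Isolde: 30,000; Quentin: 30,000; Jakob: 30,000; Faisal: 30,000; Greta: 30,000; Wendel: 30,000; Liesel: 30,000; Teodor: 30,000; Zainab: 30,000; Kira: 30,000

Ansel takes one-half of 720,000 = 360,000. The remaining 360,000 passes to the descendants.
No child survives, so the initial division is made at the grandchildren's generation.
The descendants' portion (360,000) is divided into 12 shares of 30,000: Ione, Kalinda, Isolde, Quentin, Jakob, Faisal, Greta, Wendel, Liesel, Teodor, Zainab, and Kira each take 30,000.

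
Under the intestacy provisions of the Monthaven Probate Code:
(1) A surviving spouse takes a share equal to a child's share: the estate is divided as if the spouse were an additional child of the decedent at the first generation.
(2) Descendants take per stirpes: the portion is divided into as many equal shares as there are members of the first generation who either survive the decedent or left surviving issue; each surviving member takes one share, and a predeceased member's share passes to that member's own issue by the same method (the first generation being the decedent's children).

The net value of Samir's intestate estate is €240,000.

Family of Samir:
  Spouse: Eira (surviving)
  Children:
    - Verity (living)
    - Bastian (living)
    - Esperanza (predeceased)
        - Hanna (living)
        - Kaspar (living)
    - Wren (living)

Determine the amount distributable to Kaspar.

Kaspar receives €24,000.

The spouse counts as an additional share at the children's level, so there are 5 primary shares of €48,000. Eira takes one such share (€48,000).
The children's combined portion (€192,000) is divided into 4 shares of €48,000: Verity, Bastian, and Wren each take €48,000; Esperanza's €48,000 share passes to Esperanza's issue.
Esperanza's share (€48,000) is divided into 2 shares of €24,000: Hanna and Kaspar each take €24,000.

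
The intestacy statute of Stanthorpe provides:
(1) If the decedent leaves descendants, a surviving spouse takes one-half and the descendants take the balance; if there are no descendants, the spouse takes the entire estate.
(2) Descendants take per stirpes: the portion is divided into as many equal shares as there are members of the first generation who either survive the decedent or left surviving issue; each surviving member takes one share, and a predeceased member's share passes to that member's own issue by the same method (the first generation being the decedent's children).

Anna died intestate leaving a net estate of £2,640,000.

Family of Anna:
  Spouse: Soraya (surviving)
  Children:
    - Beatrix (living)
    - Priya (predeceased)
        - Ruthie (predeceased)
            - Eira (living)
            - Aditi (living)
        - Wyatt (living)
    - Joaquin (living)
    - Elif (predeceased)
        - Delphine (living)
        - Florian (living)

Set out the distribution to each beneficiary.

Soraya: £1,320,000; Beatrix: £330,000; Eira: £82,500; Aditi: £82,500; Wyatt: £165,000; Joaquin: £330,000; Delphine: £165,000; Florian: £165,000

Soraya takes one-half of £2,640,000 = £1,320,000. The remaining £1,320,000 passes to the descendants.
The descendants' portion (£1,320,000) is divided into 4 shares of £330,000: Beatrix and Joaquin each take £330,000; Priya's £330,000 share passes to Priya's issue; Elif's £330,000 share passes to Elif's issue.
Priya's share (£330,000) is divided into 2 shares of £165,000: Wyatt takes £165,000; Ruthie's £165,000 share passes to Ruthie's issue.
Ruthie's share (£165,000) is divided into 2 shares of £82,500: Eira and Aditi each take £82,500.
Elif's share (£330,000) is divided into 2 shares of £165,000: Delphine and Florian each take £165,000.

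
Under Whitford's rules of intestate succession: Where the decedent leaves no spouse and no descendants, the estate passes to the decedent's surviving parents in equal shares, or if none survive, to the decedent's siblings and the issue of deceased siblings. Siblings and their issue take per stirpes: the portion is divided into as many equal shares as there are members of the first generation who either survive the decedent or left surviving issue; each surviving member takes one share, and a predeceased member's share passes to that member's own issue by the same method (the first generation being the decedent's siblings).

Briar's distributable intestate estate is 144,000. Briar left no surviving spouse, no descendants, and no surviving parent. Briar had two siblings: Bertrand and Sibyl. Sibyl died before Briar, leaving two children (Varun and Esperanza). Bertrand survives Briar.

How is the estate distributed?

The entire 144,000 passes to the siblings and their issue.
That amount (144,000) is divided into 2 shares of 72,000: Bertrand takes 72,000; Sibyl's 72,000 share passes to Sibyl's issue.
Sibyl's share (72,000) is divided into 2 shares of 36,000: Varun and Esperanza each take 36,000.

Bertrand: 72,000; Varun: 36,000; Esperanza: 36,000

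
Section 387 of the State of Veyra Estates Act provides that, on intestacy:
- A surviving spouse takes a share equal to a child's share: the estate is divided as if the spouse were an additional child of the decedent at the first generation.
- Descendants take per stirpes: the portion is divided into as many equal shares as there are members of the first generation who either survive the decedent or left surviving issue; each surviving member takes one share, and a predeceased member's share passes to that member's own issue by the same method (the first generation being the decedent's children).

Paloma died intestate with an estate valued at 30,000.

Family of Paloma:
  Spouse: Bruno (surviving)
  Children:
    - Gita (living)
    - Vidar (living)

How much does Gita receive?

Gita receives 10,000.

The spouse counts as an additional share at the children's level, so there are 3 primary shares of 10,000. Bruno takes one such share (10,000).
The children's combined portion (20,000) is divided into 2 shares of 10,000: Gita and Vidar each take 10,000.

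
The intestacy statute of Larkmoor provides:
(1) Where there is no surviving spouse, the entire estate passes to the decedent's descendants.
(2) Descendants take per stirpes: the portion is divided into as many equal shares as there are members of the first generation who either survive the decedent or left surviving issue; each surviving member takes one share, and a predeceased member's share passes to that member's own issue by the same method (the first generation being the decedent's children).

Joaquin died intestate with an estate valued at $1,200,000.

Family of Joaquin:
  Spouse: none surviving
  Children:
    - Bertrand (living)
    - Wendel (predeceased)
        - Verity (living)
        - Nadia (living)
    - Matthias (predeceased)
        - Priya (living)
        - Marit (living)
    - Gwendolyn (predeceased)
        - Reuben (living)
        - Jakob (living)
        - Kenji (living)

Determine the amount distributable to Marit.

The entire $1,200,000 passes to the descendants.
That amount ($1,200,000) is divided into 4 shares of $300,000: Bertrand takes $300,000; Wendel's $300,000 share passes to Wendel's issue; Matthias's $300,000 share passes to Matthias's issue; Gwendolyn's $300,000 share passes to Gwendolyn's issue.
Wendel's share ($300,000) is divided into 2 shares of $150,000: Verity and Nadia each take $150,000.
Matthias's share ($300,000) is divided into 2 shares of $150,000: Priya and Marit each take $150,000.
Gwendolyn's share ($300,000) is divided into 3 shares of $100,000: Reuben, Jakob, and Kenji each take $100,000.

Marit receives $150,000.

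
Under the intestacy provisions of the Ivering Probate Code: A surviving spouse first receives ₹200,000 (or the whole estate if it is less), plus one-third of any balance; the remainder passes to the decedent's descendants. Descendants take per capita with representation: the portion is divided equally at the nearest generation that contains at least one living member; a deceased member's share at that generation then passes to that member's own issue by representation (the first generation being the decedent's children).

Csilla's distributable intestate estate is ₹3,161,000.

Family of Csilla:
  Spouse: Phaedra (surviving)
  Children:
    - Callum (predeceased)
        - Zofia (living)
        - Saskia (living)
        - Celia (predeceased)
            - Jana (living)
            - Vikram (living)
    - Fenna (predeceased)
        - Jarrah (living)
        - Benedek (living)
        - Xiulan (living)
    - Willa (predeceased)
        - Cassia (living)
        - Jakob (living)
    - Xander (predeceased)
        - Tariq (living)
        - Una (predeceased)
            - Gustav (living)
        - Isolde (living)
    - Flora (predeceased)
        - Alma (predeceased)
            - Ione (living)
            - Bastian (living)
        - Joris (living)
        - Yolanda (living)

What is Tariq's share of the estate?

Tariq receives ₹141,000.

Phaedra first takes ₹200,000, leaving a balance of ₹2,961,000. Phaedra then takes one-third of the balance (₹987,000), for a total of ₹1,187,000. The remaining ₹1,974,000 passes to the descendants.
No child survives, so the initial division is made at the grandchildren's generation.
The descendants' portion (₹1,974,000) is divided into 14 shares of ₹141,000: Zofia, Saskia, Jarrah, Benedek, Xiulan, Cassia, Jakob, Tariq, Isolde, Joris, and Yolanda each take ₹141,000; Celia's ₹141,000 share passes to Celia's issue; Una's ₹141,000 share passes to Una's issue; Alma's ₹141,000 share passes to Alma's issue.
Celia's share (₹141,000) is divided into 2 shares of ₹70,500: Jana and Vikram each take ₹70,500.
Una's share (₹141,000) passes entirely to Gustav.
Alma's share (₹141,000) is divided into 2 shares of ₹70,500: Ione and Bastian each take ₹70,500.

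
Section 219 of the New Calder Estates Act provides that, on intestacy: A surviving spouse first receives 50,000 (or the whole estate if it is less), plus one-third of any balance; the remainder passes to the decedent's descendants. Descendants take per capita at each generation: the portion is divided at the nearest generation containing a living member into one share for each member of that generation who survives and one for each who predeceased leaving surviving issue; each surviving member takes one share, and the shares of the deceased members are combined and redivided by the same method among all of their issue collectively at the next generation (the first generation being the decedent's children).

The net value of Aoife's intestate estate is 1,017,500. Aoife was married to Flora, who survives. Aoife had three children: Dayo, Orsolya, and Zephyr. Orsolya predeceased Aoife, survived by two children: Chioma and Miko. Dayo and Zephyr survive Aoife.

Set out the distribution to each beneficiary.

Flora first takes 50,000, leaving a balance of 967,500. Flora then takes one-third of the balance (322,500), for a total of 372,500. The remaining 645,000 passes to the descendants.
The descendants' portion (645,000) is divided at the children's generation into 3 shares of 215,000. Dayo and Zephyr each take 215,000. The remaining share for the deceased Orsolya (215,000) is carried to the next generation.
That pool (215,000) is divided at the grandchildren's generation equally among Chioma and Miko: 107,500 each.

Flora: 372,500; Dayo: 215,000; Chioma: 107,500; Miko: 107,500; Zephyr: 215,000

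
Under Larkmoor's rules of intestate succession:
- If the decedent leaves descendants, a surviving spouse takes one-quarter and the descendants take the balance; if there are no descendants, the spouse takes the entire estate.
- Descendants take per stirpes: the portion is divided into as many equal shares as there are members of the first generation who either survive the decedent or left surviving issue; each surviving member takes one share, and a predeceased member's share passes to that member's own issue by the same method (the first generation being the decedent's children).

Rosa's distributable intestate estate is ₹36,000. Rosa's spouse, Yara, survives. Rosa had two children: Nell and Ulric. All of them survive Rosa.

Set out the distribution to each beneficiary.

Yara takes one-quarter of ₹36,000 = ₹9,000. The remaining ₹27,000 passes to the descendants.
The descendants' portion (₹27,000) is divided into 2 shares of ₹13,500: Nell and Ulric each take ₹13,500.

Yara: ₹9,000; Nell: ₹13,500; Ulric: ₹13,500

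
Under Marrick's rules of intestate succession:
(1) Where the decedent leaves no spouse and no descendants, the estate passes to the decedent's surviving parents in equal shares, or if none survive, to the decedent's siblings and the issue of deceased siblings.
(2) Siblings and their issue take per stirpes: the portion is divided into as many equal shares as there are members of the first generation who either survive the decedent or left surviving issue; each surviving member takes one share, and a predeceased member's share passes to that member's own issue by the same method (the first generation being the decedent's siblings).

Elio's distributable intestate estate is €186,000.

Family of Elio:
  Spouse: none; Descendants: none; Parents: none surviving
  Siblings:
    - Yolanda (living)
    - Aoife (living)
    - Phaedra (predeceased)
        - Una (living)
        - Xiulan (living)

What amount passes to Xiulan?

Xiulan receives €31,000.

The entire €186,000 passes to the siblings and their issue.
That amount (€186,000) is divided into 3 shares of €62,000: Yolanda and Aoife each take €62,000; Phaedra's €62,000 share passes to Phaedra's issue.
Phaedra's share (€62,000) is divided into 2 shares of €31,000: Una and Xiulan each take €31,000.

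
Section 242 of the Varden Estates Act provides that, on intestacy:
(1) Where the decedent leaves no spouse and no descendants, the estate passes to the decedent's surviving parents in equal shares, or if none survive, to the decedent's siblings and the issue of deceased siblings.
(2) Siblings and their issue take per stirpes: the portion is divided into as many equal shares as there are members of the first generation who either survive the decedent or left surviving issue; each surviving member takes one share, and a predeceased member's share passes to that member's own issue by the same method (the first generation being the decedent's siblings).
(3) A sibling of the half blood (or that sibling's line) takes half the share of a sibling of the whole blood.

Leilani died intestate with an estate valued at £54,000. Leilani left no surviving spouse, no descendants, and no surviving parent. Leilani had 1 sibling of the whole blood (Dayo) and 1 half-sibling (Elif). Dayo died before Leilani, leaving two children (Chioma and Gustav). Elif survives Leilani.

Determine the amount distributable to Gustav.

The entire £54,000 passes to the siblings and their issue.
Counting each half-blood sibling's line as half a unit, there are 3/2 units in £54,000, so one unit is £36,000. Whole-blood lines (Dayo) take £36,000 each; half-blood lines (Elif) take £18,000 each.
Dayo's share (£36,000) is divided into 2 shares of £18,000: Chioma and Gustav each take £18,000.

Gustav receives £18,000.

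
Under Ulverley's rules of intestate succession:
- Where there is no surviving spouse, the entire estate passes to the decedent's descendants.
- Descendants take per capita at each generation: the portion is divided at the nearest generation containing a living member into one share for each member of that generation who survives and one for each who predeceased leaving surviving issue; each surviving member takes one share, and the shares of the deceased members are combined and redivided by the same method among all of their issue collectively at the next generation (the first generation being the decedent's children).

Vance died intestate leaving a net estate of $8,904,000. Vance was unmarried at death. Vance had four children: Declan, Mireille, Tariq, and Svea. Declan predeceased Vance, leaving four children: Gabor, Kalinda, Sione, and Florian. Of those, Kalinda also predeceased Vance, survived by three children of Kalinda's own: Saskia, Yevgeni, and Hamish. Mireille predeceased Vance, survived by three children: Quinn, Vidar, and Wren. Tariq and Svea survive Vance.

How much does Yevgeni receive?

The entire $8,904,000 passes to the descendants.
That amount ($8,904,000) is divided at the children's generation into 4 shares of $2,226,000. Tariq and Svea each take $2,226,000. The 2 shares of the deceased (Declan and Mireille) are combined into a pool of $4,452,000.
That pool ($4,452,000) is divided at the grandchildren's generation into 7 shares of $636,000. Gabor, Sione, Florian, Quinn, Vidar, and Wren each take $636,000. The remaining share for the deceased Kalinda ($636,000) is carried to the next generation.
That pool ($636,000) is divided at the great-grandchildren's generation equally among Saskia, Yevgeni, and Hamish: $212,000 each.

Yevgeni receives $212,000.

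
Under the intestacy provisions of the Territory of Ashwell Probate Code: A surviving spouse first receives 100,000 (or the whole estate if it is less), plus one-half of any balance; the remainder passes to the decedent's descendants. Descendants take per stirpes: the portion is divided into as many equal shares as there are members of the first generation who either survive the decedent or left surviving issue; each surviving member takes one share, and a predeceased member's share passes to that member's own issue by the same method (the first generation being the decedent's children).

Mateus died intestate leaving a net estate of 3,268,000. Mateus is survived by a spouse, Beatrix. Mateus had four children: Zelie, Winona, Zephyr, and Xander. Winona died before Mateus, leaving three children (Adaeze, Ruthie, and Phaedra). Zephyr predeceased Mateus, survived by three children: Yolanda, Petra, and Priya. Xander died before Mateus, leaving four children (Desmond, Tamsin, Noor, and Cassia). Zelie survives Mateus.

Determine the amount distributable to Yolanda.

Beatrix first takes 100,000, leaving a balance of 3,168,000. Beatrix then takes one-half of the balance (1,584,000), for a total of 1,684,000. The remaining 1,584,000 passes to the descendants.
The descendants' portion (1,584,000) is divided into 4 shares of 396,000: Zelie takes 396,000; Winona's 396,000 share passes to Winona's issue; Zephyr's 396,000 share passes to Zephyr's issue; Xander's 396,000 share passes to Xander's issue.
Winona's share (396,000) is divided into 3 shares of 132,000: Adaeze, Ruthie, and Phaedra each take 132,000.
Zephyr's share (396,000) is divided into 3 shares of 132,000: Yolanda, Petra, and Priya each take 132,000.
Xander's share (396,000) is divided into 4 shares of 99,000: Desmond, Tamsin, Noor, and Cassia each take 99,000.

Yolanda receives 132,000.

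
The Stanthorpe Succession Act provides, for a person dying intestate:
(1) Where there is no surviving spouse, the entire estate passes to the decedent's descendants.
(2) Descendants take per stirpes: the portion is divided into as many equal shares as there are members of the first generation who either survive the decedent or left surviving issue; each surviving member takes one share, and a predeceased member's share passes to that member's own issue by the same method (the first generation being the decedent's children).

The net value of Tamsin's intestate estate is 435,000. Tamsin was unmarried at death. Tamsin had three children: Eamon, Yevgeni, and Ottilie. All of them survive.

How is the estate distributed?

The entire 435,000 passes to the descendants.
That amount (435,000) is divided into 3 shares of 145,000: Eamon, Yevgeni, and Ottilie each take 145,000.

Eamon: 145,000; Yevgeni: 145,000; Ottilie: 145,000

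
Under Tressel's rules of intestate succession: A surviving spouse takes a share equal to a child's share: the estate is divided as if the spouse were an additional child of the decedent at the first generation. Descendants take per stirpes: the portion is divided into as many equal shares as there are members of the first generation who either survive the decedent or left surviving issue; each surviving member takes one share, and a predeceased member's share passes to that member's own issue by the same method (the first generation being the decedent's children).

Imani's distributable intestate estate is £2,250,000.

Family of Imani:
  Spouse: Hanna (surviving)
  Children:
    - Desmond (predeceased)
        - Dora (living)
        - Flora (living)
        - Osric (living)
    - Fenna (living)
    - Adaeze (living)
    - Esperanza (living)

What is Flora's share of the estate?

Flora receives £150,000.

The spouse counts as an additional share at the children's level, so there are 5 primary shares of £450,000. Hanna takes one such share (£450,000).
The children's combined portion (£1,800,000) is divided into 4 shares of £450,000: Fenna, Adaeze, and Esperanza each take £450,000; Desmond's £450,000 share passes to Desmond's issue.
Desmond's share (£450,000) is divided into 3 shares of £150,000: Dora, Flora, and Osric each take £150,000.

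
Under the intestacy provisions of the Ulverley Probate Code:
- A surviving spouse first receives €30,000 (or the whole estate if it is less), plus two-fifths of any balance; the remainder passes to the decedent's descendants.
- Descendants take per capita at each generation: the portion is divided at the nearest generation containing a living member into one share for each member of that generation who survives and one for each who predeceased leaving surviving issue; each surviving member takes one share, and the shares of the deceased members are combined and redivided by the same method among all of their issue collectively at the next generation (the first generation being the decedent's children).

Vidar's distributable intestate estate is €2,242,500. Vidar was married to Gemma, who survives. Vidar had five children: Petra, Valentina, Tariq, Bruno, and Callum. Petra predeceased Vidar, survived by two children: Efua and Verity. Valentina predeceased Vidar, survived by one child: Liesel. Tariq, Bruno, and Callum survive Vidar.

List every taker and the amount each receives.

Gemma first takes €30,000, leaving a balance of €2,212,500. Gemma then takes two-fifths of the balance (€885,000), for a total of €915,000. The remaining €1,327,500 passes to the descendants.
The descendants' portion (€1,327,500) is divided at the children's generation into 5 shares of €265,500. Tariq, Bruno, and Callum each take €265,500. The 2 shares of the deceased (Petra and Valentina) are combined into a pool of €531,000.
That pool (€531,000) is divided at the grandchildren's generation equally among Efua, Verity, and Liesel: €177,000 each.

Gemma: €915,000; Efua: €177,000; Verity: €177,000; Liesel: €177,000; Tariq: €265,500; Bruno: €265,500; Callum: €265,500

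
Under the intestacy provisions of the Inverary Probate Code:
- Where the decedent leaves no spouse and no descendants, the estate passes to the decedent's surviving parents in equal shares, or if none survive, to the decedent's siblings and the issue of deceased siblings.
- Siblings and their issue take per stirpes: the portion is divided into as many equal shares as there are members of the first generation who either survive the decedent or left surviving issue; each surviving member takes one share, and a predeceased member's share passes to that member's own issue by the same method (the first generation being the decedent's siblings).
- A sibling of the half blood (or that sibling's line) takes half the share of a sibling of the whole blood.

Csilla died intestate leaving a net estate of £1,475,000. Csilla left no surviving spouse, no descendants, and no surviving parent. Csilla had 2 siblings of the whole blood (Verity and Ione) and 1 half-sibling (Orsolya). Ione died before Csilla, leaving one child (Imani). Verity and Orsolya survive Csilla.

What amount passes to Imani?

The entire £1,475,000 passes to the siblings and their issue.
Counting each half-blood sibling's line as half a unit, there are 5/2 units in £1,475,000, so one unit is £590,000. Whole-blood lines (Verity and Ione) take £590,000 each; half-blood lines (Orsolya) take £295,000 each.
Ione's share (£590,000) passes entirely to Imani.

Imani receives £590,000.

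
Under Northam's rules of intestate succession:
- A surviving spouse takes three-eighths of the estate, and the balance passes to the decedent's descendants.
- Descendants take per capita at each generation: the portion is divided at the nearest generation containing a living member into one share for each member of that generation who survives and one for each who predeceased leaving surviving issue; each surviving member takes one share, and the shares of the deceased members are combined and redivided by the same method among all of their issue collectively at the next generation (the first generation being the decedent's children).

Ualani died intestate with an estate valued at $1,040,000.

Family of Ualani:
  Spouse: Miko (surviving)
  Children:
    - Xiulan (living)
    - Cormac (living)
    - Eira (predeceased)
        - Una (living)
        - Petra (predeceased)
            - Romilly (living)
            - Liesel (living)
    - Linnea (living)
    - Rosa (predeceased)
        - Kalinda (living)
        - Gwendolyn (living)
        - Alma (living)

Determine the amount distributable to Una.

Una receives $52,000.

Miko takes three-eighths of $1,040,000 = $390,000. The remaining $650,000 passes to the descendants.
The descendants' portion ($650,000) is divided at the children's generation into 5 shares of $130,000. Xiulan, Cormac, and Linnea each take $130,000. The 2 shares of the deceased (Eira and Rosa) are combined into a pool of $260,000.
That pool ($260,000) is divided at the grandchildren's generation into 5 shares of $52,000. Una, Kalinda, Gwendolyn, and Alma each take $52,000. The remaining share for the deceased Petra ($52,000) is carried to the next generation.
That pool ($52,000) is divided at the great-grandchildren's generation equally among Romilly and Liesel: $26,000 each.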